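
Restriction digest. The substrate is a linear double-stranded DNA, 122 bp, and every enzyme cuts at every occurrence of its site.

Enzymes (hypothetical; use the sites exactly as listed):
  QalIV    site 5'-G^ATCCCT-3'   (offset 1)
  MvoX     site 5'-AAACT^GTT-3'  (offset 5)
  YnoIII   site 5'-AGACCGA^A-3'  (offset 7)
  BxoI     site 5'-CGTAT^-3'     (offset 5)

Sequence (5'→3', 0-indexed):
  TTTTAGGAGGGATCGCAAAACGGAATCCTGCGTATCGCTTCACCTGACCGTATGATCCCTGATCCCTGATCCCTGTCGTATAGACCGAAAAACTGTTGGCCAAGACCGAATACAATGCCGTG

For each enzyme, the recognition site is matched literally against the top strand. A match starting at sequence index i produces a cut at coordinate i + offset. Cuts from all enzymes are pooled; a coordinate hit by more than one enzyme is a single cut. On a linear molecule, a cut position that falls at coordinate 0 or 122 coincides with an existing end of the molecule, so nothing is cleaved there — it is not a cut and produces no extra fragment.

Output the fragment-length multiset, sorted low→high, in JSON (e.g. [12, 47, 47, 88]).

[1,6,7,7,7,13,13,15,18,35]

Site scan:
  QalIV (GATCCCT, off=1): starts [53, 60, 67] → cuts [54, 61, 68]
  MvoX (AAACTGTT, off=5): starts [89] → cuts [94]
  YnoIII (AGACCGAA, off=7): starts [81, 102] → cuts [88, 109]
  BxoI (CGTAT, off=5): starts [30, 48, 76] → cuts [35, 53, 81]

Pooled cuts: [35, 53, 54, 61, 68, 81, 88, 94, 109]

Fragment lengths:
  [0,35): 35 bp
  [35,53): 18 bp
  [53,54): 1 bp
  [54,61): 7 bp
  [61,68): 7 bp
  [68,81): 13 bp
  [81,88): 7 bp
  [88,94): 6 bp
  [94,109): 15 bp
  [109,122): 13 bp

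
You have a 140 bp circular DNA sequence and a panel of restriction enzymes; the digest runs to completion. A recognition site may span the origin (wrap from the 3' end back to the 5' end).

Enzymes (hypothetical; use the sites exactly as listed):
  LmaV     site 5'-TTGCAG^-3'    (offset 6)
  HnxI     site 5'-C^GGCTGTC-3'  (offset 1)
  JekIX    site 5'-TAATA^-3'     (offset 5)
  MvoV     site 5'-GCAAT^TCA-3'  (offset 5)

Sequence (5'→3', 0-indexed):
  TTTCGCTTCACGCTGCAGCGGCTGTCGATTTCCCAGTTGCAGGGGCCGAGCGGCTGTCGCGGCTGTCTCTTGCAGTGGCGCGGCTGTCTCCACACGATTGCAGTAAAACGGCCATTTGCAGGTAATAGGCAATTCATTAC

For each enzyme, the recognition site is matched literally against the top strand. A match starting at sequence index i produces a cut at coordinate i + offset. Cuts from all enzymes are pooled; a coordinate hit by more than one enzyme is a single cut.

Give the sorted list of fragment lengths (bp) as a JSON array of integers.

Site scan:
  LmaV TTGCAG/6: at [36, 69, 97, 115] ⇒ [42, 75, 103, 121]
  HnxI CGGCTGTC/1: at [18, 50, 59, 80] ⇒ [19, 51, 60, 81]
  JekIX TAATA/5: at [122] ⇒ [127]
  MvoV GCAATTCA/5: at [128] ⇒ [133]

All cut coordinates (distinct, sorted): [19, 42, 51, 60, 75, 81, 103, 121, 127, 133]

Fragments:
  19→42: 23 bp
  42→51: 9 bp
  51→60: 9 bp
  60→75: 15 bp
  75→81: 6 bp
  81→103: 22 bp
  103→121: 18 bp
  121→127: 6 bp
  127→133: 6 bp
  133→19 (wrap): 140-133+19 = 26 bp

[6,6,6,9,9,15,18,22,23,26]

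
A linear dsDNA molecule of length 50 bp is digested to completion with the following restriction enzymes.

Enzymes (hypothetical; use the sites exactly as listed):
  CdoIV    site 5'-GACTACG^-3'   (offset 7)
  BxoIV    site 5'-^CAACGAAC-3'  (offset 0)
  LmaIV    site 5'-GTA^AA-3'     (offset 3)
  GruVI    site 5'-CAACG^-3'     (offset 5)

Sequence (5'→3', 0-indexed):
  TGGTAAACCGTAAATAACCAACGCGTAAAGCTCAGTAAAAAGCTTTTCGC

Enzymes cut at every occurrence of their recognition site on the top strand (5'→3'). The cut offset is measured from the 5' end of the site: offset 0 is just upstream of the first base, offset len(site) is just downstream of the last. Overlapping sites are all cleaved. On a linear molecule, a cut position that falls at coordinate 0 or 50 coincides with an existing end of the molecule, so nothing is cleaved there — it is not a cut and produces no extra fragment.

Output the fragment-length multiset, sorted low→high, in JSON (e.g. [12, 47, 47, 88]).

[4,5,7,10,11,13]

Per-enzyme occurrences:
  CdoIV (GACTACG, off=7): no sites
  BxoIV (CAACGAAC, off=0): no sites
  LmaIV (GTAAA, off=3): starts [2, 9, 24, 34] → cuts [5, 12, 27, 37]
  GruVI (CAACG, off=5): starts [18] → cuts [23]

Pooled cuts: [5, 12, 23, 27, 37]

Fragment lengths:
  [0,5): 5 bp
  [5,12): 7 bp
  [12,23): 11 bp
  [23,27): 4 bp
  [27,37): 10 bp
  [37,50): 13 bp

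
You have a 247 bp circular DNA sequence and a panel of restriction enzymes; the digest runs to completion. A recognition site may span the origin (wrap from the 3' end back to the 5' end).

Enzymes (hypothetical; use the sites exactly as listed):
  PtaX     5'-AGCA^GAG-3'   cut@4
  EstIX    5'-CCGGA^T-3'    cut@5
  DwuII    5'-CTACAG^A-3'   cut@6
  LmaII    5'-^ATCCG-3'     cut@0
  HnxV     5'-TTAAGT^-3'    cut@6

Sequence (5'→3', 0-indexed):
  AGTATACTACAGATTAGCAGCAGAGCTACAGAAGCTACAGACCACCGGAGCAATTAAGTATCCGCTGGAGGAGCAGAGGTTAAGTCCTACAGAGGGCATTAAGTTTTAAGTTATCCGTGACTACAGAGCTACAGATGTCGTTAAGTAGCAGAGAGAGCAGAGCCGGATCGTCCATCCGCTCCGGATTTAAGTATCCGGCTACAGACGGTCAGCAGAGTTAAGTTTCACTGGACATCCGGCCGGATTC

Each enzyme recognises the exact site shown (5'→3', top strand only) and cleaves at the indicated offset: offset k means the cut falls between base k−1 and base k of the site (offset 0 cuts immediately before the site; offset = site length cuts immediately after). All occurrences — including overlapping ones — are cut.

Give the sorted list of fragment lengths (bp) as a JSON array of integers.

[1,4,6,7,7,7,8,8,9,9,9,9,10,10,10,10,11,12,12,12,12,14,15,16,19]

Site scan:
  PtaX AGCAGAG/4: at [18, 71, 146, 155, 210] ⇒ [22, 75, 150, 159, 214]
  EstIX CCGGAT/5: at [162, 180, 239] ⇒ [167, 185, 244]
  DwuII CTACAGA/6: at [6, 25, 34, 86, 120, 128, 198] ⇒ [12, 31, 40, 92, 126, 134, 204]
  LmaII ATCCG/0: at [59, 112, 173, 192, 233] ⇒ [59, 112, 173, 192, 233]
  HnxV TTAAGT/6: at [53, 79, 98, 105, 140, 186, 217] ⇒ [59, 85, 104, 111, 146, 192, 223]

All cut coordinates (distinct, sorted): [12, 22, 31, 40, 59, 75, 85, 92, 104, 111, 112, 126, 134, 146, 150, 159, 167, 173, 185, 192, 204, 214, 223, 233, 244]

Fragments:
  12→22: 10 bp
  22→31: 9 bp
  31→40: 9 bp
  40→59: 19 bp
  59→75: 16 bp
  75→85: 10 bp
  85→92: 7 bp
  92→104: 12 bp
  104→111: 7 bp
  111→112: 1 bp
  112→126: 14 bp
  126→134: 8 bp
  134→146: 12 bp
  146→150: 4 bp
  150→159: 9 bp
  159→167: 8 bp
  167→173: 6 bp
  173→185: 12 bp
  185→192: 7 bp
  192→204: 12 bp
  204→214: 10 bp
  214→223: 9 bp
  223→233: 10 bp
  233→244: 11 bp
  244→12 (wrap): 247-244+12 = 15 bp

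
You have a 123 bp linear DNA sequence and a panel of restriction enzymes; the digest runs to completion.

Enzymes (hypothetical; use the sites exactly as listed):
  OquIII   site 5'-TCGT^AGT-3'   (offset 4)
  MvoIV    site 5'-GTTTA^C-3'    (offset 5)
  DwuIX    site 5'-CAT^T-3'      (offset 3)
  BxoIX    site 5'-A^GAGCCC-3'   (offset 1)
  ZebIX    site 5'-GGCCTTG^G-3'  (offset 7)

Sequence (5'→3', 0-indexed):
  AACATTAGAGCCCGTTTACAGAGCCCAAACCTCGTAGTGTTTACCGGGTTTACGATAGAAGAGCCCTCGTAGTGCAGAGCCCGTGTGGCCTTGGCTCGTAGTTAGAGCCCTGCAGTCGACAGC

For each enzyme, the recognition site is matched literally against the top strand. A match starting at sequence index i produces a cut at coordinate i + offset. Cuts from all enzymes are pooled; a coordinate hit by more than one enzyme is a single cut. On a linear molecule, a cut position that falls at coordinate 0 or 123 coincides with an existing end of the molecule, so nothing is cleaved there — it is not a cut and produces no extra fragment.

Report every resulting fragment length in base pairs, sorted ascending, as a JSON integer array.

Site scan:
  OquIII (TCGTAGT, off=4): starts [31, 66, 95] → cuts [35, 70, 99]
  MvoIV (GTTTAC, off=5): starts [13, 38, 47] → cuts [18, 43, 52]
  DwuIX (CATT, off=3): starts [2] → cuts [5]
  BxoIX (AGAGCCC, off=1): starts [6, 19, 59, 75, 103] → cuts [7, 20, 60, 76, 104]
  ZebIX (GGCCTTGG, off=7): starts [86] → cuts [93]

Pooled cuts: [5, 7, 18, 20, 35, 43, 52, 60, 70, 76, 93, 99, 104]

Fragment lengths:
  [0,5): 5 bp
  [5,7): 2 bp
  [7,18): 11 bp
  [18,20): 2 bp
  [20,35): 15 bp
  [35,43): 8 bp
  [43,52): 9 bp
  [52,60): 8 bp
  [60,70): 10 bp
  [70,76): 6 bp
  [76,93): 17 bp
  [93,99): 6 bp
  [99,104): 5 bp
  [104,123): 19 bp

[2,2,5,5,6,6,8,8,9,10,11,15,17,19]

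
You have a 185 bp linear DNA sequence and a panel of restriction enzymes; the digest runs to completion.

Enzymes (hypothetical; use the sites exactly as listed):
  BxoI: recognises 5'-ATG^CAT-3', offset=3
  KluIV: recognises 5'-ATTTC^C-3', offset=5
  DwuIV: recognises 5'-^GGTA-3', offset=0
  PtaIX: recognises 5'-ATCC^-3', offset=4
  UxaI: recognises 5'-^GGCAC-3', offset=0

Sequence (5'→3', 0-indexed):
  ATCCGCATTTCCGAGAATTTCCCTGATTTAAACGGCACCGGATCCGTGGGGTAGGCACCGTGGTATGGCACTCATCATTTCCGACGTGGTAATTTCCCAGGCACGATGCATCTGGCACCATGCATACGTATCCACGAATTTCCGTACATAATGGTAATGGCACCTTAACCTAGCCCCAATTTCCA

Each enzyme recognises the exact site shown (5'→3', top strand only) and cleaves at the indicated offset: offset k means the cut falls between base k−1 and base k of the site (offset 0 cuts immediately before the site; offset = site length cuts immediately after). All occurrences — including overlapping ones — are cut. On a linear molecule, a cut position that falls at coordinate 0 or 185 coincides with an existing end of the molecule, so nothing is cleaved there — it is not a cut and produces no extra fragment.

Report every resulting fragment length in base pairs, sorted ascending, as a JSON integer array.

Per-enzyme occurrences:
  BxoI (ATGCAT, off=3): starts [105, 119] → cuts [108, 122]
  KluIV (ATTTCC, off=5): starts [6, 16, 76, 91, 137, 178] → cuts [11, 21, 81, 96, 142, 183]
  DwuIV (GGTA, off=0): starts [49, 61, 87, 152] → cuts [49, 61, 87, 152]
  PtaIX (ATCC, off=4): starts [0, 41, 129] → cuts [4, 45, 133]
  UxaI (GGCAC, off=0): starts [33, 53, 66, 99, 113, 158] → cuts [33, 53, 66, 99, 113, 158]

Pooled cuts: [4, 11, 21, 33, 45, 49, 53, 61, 66, 81, 87, 96, 99, 108, 113, 122, 133, 142, 152, 158, 183]

Fragments:
  [0,4): 4 bp
  [4,11): 7 bp
  [11,21): 10 bp
  [21,33): 12 bp
  [33,45): 12 bp
  [45,49): 4 bp
  [49,53): 4 bp
  [53,61): 8 bp
  [61,66): 5 bp
  [66,81): 15 bp
  [81,87): 6 bp
  [87,96): 9 bp
  [96,99): 3 bp
  [99,108): 9 bp
  [108,113): 5 bp
  [113,122): 9 bp
  [122,133): 11 bp
  [133,142): 9 bp
  [142,152): 10 bp
  [152,158): 6 bp
  [158,183): 25 bp
  [183,185): 2 bp

[2,3,4,4,4,5,5,6,6,7,8,9,9,9,9,10,10,11,12,12,15,25]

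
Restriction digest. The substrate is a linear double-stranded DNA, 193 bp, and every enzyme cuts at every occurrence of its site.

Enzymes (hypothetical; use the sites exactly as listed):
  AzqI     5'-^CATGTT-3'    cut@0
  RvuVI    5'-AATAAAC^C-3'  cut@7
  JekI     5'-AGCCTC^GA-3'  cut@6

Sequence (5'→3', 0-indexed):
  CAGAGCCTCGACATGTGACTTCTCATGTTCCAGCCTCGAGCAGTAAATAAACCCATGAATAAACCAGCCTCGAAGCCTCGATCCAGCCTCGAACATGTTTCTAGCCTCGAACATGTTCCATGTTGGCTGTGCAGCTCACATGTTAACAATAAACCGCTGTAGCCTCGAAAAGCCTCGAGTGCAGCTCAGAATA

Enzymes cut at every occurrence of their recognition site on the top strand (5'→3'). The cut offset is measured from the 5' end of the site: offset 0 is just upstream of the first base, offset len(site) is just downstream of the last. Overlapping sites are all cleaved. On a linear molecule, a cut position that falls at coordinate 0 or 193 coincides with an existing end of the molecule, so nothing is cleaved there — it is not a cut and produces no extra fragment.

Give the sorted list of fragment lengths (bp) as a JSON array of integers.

Scan for sites:
  AzqI CATGTT/0: at [23, 93, 111, 118, 138] ⇒ [23, 93, 111, 118, 138]
  RvuVI AATAAACC/7: at [45, 57, 147] ⇒ [52, 64, 154]
  JekI AGCCTCGA/6: at [3, 31, 65, 73, 84, 102, 160, 170] ⇒ [9, 37, 71, 79, 90, 108, 166, 176]

Pooled cuts: [9, 23, 37, 52, 64, 71, 79, 90, 93, 108, 111, 118, 138, 154, 166, 176]

Fragment lengths:
  [0,9): 9 bp
  [9,23): 14 bp
  [23,37): 14 bp
  [37,52): 15 bp
  [52,64): 12 bp
  [64,71): 7 bp
  [71,79): 8 bp
  [79,90): 11 bp
  [90,93): 3 bp
  [93,108): 15 bp
  [108,111): 3 bp
  [111,118): 7 bp
  [118,138): 20 bp
  [138,154): 16 bp
  [154,166): 12 bp
  [166,176): 10 bp
  [176,193): 17 bp

[3,3,7,7,8,9,10,11,12,12,14,14,15,15,16,17,20]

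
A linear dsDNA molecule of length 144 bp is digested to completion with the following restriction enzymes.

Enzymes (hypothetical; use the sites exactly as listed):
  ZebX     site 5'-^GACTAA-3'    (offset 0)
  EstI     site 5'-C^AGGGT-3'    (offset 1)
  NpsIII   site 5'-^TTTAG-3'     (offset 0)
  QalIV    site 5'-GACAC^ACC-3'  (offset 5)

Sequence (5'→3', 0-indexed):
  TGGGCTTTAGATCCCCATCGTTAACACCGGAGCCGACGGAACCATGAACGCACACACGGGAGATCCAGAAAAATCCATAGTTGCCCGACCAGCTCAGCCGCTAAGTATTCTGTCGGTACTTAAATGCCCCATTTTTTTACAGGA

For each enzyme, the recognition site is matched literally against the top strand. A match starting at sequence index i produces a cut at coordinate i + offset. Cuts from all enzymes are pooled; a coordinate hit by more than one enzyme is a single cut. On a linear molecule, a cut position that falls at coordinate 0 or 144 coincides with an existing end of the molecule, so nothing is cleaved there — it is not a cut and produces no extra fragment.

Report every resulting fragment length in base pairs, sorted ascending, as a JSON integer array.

[5,139]

Site scan:
  ZebX (GACTAA, off=0): no sites
  EstI (CAGGGT, off=1): no sites
  NpsIII (TTTAG, off=0): starts [5] → cuts [5]
  QalIV (GACACACC, off=5): no sites

All cut coordinates (distinct, sorted): [5]

Fragment lengths:
  [0,5): 5 bp
  [5,144): 139 bp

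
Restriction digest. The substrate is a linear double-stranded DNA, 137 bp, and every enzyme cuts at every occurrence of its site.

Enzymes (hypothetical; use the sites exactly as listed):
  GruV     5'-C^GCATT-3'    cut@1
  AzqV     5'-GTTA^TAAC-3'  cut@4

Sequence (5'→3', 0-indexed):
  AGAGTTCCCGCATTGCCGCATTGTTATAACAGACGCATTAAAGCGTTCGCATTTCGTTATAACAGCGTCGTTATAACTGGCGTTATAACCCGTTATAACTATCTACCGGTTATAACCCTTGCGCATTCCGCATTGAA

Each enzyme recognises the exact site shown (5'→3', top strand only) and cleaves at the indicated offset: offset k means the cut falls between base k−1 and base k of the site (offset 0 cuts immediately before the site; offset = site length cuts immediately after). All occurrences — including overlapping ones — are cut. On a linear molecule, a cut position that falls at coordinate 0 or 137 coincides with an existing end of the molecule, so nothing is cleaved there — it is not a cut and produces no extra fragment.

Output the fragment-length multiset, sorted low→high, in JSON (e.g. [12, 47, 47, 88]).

Site scan:
  GruV CGCATT/1: at [8, 16, 33, 47, 121, 128] ⇒ [9, 17, 34, 48, 122, 129]
  AzqV GTTATAAC/4: at [22, 55, 69, 81, 91, 108] ⇒ [26, 59, 73, 85, 95, 112]

All cut coordinates (distinct, sorted): [9, 17, 26, 34, 48, 59, 73, 85, 95, 112, 122, 129]

Fragment lengths:
  [0,9): 9 bp
  [9,17): 8 bp
  [17,26): 9 bp
  [26,34): 8 bp
  [34,48): 14 bp
  [48,59): 11 bp
  [59,73): 14 bp
  [73,85): 12 bp
  [85,95): 10 bp
  [95,112): 17 bp
  [112,122): 10 bp
  [122,129): 7 bp
  [129,137): 8 bp

[7,8,8,8,9,9,10,10,11,12,14,14,17]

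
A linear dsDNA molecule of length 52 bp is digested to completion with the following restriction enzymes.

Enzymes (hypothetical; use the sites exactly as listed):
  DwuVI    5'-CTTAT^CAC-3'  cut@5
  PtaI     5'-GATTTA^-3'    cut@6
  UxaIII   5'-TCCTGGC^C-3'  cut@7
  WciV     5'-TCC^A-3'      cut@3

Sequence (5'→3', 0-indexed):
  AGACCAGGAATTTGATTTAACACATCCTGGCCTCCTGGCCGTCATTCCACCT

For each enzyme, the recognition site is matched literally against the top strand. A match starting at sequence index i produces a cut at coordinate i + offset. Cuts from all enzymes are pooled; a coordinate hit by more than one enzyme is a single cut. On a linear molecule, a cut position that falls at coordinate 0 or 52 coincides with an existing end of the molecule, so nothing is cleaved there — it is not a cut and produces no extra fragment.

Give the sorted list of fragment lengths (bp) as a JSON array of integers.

[4,8,9,12,19]

Site scan:
  DwuVI (CTTATCAC, off=5): no sites
  PtaI (GATTTA, off=6): starts [13] → cuts [19]
  UxaIII (TCCTGGCC, off=7): starts [24, 32] → cuts [31, 39]
  WciV (TCCA, off=3): starts [45] → cuts [48]

Pooled cuts: [19, 31, 39, 48]

Fragment lengths:
  [0,19): 19 bp
  [19,31): 12 bp
  [31,39): 8 bp
  [39,48): 9 bp
  [48,52): 4 bp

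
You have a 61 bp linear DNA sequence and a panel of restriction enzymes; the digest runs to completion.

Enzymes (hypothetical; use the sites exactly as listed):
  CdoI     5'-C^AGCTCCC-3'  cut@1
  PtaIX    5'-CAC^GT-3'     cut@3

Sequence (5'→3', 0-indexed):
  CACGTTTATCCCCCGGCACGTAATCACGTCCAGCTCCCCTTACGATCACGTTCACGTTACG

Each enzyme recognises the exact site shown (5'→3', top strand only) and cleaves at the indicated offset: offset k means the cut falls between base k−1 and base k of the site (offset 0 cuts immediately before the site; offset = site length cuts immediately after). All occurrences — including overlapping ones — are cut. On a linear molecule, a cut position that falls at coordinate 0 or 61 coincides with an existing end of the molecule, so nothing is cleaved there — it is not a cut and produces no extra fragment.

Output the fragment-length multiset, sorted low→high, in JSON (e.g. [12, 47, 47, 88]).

Per-enzyme occurrences:
  CdoI (CAGCTCCC, off=1): starts [30] → cuts [31]
  PtaIX (CACGT, off=3): starts [0, 16, 24, 46, 52] → cuts [3, 19, 27, 49, 55]

Pooled cuts: [3, 19, 27, 31, 49, 55]

Fragment lengths:
  [0,3): 3 bp
  [3,19): 16 bp
  [19,27): 8 bp
  [27,31): 4 bp
  [31,49): 18 bp
  [49,55): 6 bp
  [55,61): 6 bp

[3,4,6,6,8,16,18]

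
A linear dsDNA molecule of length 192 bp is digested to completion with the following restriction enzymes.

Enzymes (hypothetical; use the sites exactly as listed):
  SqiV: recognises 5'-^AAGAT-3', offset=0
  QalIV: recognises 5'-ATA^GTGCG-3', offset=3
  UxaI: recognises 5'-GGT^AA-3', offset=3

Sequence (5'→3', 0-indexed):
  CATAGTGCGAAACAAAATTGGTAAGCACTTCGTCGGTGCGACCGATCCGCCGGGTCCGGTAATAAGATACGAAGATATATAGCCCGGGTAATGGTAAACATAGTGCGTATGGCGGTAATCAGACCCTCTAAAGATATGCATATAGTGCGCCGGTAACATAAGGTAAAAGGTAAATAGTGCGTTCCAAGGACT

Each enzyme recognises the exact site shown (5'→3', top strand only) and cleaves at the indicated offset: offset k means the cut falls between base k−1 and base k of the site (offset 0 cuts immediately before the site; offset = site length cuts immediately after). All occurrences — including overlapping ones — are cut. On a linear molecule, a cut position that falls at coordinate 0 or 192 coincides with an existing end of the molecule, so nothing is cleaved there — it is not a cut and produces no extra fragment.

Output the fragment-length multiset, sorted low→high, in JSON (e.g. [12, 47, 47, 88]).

[3,4,5,6,7,7,8,10,10,14,14,14,16,18,18,38]

Site scan:
  SqiV (AAGAT, off=0): starts [63, 71, 130] → cuts [63, 71, 130]
  QalIV (ATAGTGCG, off=3): starts [1, 99, 141, 173] → cuts [4, 102, 144, 176]
  UxaI (GGTAA, off=3): starts [19, 57, 86, 92, 113, 151, 161, 168] → cuts [22, 60, 89, 95, 116, 154, 164, 171]

Pooled cuts: [4, 22, 60, 63, 71, 89, 95, 102, 116, 130, 144, 154, 164, 171, 176]

Fragments:
  [0,4): 4 bp
  [4,22): 18 bp
  [22,60): 38 bp
  [60,63): 3 bp
  [63,71): 8 bp
  [71,89): 18 bp
  [89,95): 6 bp
  [95,102): 7 bp
  [102,116): 14 bp
  [116,130): 14 bp
  [130,144): 14 bp
  [144,154): 10 bp
  [154,164): 10 bp
  [164,171): 7 bp
  [171,176): 5 bp
  [176,192): 16 bp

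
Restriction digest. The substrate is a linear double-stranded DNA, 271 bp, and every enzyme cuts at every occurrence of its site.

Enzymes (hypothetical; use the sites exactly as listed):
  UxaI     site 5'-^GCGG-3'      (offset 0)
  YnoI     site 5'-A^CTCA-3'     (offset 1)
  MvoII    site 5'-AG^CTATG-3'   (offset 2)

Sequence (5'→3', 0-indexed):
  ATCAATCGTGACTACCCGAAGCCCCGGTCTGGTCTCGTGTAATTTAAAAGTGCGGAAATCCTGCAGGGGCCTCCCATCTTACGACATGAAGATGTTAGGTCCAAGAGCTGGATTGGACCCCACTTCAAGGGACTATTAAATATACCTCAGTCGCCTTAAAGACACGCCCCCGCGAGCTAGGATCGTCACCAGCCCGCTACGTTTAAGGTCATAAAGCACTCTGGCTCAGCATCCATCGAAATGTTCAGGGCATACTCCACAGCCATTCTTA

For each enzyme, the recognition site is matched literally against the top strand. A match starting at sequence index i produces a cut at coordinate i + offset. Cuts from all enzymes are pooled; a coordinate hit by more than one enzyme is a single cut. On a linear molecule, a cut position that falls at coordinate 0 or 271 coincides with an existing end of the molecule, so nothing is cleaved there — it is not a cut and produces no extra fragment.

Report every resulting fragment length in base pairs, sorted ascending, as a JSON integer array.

[51,220]

Site scan:
  UxaI GCGG/0: at [51] ⇒ [51]
  YnoI (ACTCA, off=1): no sites
  MvoII (AGCTATG, off=2): no sites

All cut coordinates (distinct, sorted): [51]

Fragments:
  [0,51): 51 bp
  [51,271): 220 bp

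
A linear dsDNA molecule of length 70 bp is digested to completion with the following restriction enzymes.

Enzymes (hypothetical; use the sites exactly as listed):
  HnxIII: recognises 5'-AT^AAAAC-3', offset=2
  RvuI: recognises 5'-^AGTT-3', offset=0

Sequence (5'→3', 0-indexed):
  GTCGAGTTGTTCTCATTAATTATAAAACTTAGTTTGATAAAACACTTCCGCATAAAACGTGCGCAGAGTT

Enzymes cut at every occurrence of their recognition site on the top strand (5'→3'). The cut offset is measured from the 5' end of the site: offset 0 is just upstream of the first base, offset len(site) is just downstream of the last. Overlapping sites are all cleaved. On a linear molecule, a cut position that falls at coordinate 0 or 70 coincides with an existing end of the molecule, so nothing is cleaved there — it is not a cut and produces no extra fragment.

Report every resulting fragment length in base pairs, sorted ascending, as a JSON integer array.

Per-enzyme occurrences:
  HnxIII (ATAAAAC, off=2): starts [21, 36, 51] → cuts [23, 38, 53]
  RvuI (AGTT, off=0): starts [4, 30, 66] → cuts [4, 30, 66]

All cut coordinates (distinct, sorted): [4, 23, 30, 38, 53, 66]

Fragments:
  [0,4): 4 bp
  [4,23): 19 bp
  [23,30): 7 bp
  [30,38): 8 bp
  [38,53): 15 bp
  [53,66): 13 bp
  [66,70): 4 bp

[4,4,7,8,13,15,19]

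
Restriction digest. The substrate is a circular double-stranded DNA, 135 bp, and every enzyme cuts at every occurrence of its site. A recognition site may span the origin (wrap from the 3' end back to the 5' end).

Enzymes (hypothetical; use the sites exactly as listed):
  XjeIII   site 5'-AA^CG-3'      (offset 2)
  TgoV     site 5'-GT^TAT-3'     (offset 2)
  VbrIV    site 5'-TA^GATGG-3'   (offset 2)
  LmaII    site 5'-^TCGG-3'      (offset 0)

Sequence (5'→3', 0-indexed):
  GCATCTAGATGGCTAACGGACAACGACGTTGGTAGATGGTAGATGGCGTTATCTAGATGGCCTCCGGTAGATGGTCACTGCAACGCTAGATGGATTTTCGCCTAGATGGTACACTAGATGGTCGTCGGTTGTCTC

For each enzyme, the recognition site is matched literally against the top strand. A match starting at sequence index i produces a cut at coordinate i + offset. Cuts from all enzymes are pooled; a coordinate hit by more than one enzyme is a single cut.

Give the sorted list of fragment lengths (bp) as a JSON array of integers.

[5,6,7,7,8,8,9,11,12,14,14,16,18]

Site scan:
  XjeIII AACG/2: at [14, 21, 81] ⇒ [16, 23, 83]
  TgoV GTTAT/2: at [47] ⇒ [49]
  VbrIV TAGATGG/2: at [5, 32, 39, 53, 67, 86, 102, 114] ⇒ [7, 34, 41, 55, 69, 88, 104, 116]
  LmaII TCGG/0: at [124] ⇒ [124]

All cut coordinates (distinct, sorted): [7, 16, 23, 34, 41, 49, 55, 69, 83, 88, 104, 116, 124]

Fragment lengths:
  7→16: 9 bp
  16→23: 7 bp
  23→34: 11 bp
  34→41: 7 bp
  41→49: 8 bp
  49→55: 6 bp
  55→69: 14 bp
  69→83: 14 bp
  83→88: 5 bp
  88→104: 16 bp
  104→116: 12 bp
  116→124: 8 bp
  124→7 (wrap): 135-124+7 = 18 bp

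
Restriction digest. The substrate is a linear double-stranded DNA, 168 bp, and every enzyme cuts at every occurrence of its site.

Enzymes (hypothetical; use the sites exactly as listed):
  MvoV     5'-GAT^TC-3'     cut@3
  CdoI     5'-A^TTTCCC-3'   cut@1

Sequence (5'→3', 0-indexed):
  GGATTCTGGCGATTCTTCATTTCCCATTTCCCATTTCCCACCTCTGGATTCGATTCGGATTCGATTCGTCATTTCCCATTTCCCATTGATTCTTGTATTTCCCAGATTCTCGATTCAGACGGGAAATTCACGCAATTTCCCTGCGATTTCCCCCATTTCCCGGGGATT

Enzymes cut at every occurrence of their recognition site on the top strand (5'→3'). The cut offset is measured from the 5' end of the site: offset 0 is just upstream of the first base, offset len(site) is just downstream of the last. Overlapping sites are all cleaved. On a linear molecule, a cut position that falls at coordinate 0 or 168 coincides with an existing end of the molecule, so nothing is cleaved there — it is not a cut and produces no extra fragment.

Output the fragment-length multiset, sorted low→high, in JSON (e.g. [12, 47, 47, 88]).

Site scan:
  MvoV GATTC/3: at [1, 10, 46, 51, 57, 62, 87, 104, 111] ⇒ [4, 13, 49, 54, 60, 65, 90, 107, 114]
  CdoI ATTTCCC/1: at [18, 25, 32, 70, 77, 96, 134, 145, 154] ⇒ [19, 26, 33, 71, 78, 97, 135, 146, 155]

Pooled cuts: [4, 13, 19, 26, 33, 49, 54, 60, 65, 71, 78, 90, 97, 107, 114, 135, 146, 155]

Fragments:
  [0,4): 4 bp
  [4,13): 9 bp
  [13,19): 6 bp
  [19,26): 7 bp
  [26,33): 7 bp
  [33,49): 16 bp
  [49,54): 5 bp
  [54,60): 6 bp
  [60,65): 5 bp
  [65,71): 6 bp
  [71,78): 7 bp
  [78,90): 12 bp
  [90,97): 7 bp
  [97,107): 10 bp
  [107,114): 7 bp
  [114,135): 21 bp
  [135,146): 11 bp
  [146,155): 9 bp
  [155,168): 13 bp

[4,5,5,6,6,6,7,7,7,7,7,9,9,10,11,12,13,16,21]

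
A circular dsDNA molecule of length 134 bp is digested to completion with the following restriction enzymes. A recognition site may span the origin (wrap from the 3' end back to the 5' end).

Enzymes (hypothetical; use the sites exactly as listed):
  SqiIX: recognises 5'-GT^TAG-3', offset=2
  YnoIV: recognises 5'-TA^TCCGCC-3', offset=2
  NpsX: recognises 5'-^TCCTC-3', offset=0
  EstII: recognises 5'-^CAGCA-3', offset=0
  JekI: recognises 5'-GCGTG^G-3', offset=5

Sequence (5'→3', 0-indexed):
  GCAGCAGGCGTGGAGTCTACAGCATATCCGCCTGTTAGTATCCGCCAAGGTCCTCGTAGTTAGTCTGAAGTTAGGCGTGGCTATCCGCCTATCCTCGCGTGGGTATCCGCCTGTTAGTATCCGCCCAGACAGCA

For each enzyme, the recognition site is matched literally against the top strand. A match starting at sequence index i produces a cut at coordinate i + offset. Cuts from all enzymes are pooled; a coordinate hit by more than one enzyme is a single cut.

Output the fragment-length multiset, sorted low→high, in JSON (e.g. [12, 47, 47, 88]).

Site scan:
  SqiIX (GTTAG, off=2): starts [33, 58, 69, 112] → cuts [35, 60, 71, 114]
  YnoIV (TATCCGCC, off=2): starts [24, 38, 81, 103, 117] → cuts [26, 40, 83, 105, 119]
  NpsX (TCCTC, off=0): starts [50, 91] → cuts [50, 91]
  EstII (CAGCA, off=0): starts [1, 19, 129, 132] → cuts [1, 19, 129, 132]
  JekI (GCGTGG, off=5): starts [7, 74, 96] → cuts [12, 79, 101]

All cut coordinates (distinct, sorted): [1, 12, 19, 26, 35, 40, 50, 60, 71, 79, 83, 91, 101, 105, 114, 119, 129, 132]

Fragments:
  1→12: 11 bp
  12→19: 7 bp
  19→26: 7 bp
  26→35: 9 bp
  35→40: 5 bp
  40→50: 10 bp
  50→60: 10 bp
  60→71: 11 bp
  71→79: 8 bp
  79→83: 4 bp
  83→91: 8 bp
  91→101: 10 bp
  101→105: 4 bp
  105→114: 9 bp
  114→119: 5 bp
  119→129: 10 bp
  129→132: 3 bp
  132→1 (wrap): 134-132+1 = 3 bp

[3,3,4,4,5,5,7,7,8,8,9,9,10,10,10,10,11,11]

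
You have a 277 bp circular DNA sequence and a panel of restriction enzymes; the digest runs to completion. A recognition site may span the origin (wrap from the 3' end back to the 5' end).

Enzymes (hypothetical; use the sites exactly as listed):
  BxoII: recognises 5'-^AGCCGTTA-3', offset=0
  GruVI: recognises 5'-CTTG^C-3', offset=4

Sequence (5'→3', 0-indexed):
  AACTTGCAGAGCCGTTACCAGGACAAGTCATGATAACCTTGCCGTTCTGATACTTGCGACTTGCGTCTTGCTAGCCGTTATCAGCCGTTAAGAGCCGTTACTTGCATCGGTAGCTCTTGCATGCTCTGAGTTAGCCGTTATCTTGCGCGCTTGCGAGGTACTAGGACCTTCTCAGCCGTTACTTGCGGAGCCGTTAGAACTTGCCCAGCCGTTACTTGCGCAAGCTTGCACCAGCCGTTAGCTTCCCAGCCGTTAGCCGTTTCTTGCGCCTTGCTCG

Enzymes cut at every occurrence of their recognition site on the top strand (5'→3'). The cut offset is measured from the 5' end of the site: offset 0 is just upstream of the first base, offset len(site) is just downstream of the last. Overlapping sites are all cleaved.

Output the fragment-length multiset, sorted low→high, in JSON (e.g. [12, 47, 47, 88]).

[2,3,3,3,4,7,7,7,8,10,10,10,10,12,12,12,13,13,15,15,15,15,19,20,32]

Site scan:
  BxoII (AGCCGTTA, off=0): starts [9, 72, 82, 92, 132, 173, 188, 206, 232, 247] → cuts [9, 72, 82, 92, 132, 173, 188, 206, 232, 247]
  GruVI (CTTGC, off=4): starts [2, 37, 52, 59, 66, 100, 115, 141, 149, 181, 199, 214, 224, 262, 269] → cuts [6, 41, 56, 63, 70, 104, 119, 145, 153, 185, 203, 218, 228, 266, 273]

All cut coordinates (distinct, sorted): [6, 9, 41, 56, 63, 70, 72, 82, 92, 104, 119, 132, 145, 153, 173, 185, 188, 203, 206, 218, 228, 232, 247, 266, 273]

Fragments:
  6→9: 3 bp
  9→41: 32 bp
  41→56: 15 bp
  56→63: 7 bp
  63→70: 7 bp
  70→72: 2 bp
  72→82: 10 bp
  82→92: 10 bp
  92→104: 12 bp
  104→119: 15 bp
  119→132: 13 bp
  132→145: 13 bp
  145→153: 8 bp
  153→173: 20 bp
  173→185: 12 bp
  185→188: 3 bp
  188→203: 15 bp
  203→206: 3 bp
  206→218: 12 bp
  218→228: 10 bp
  228→232: 4 bp
  232→247: 15 bp
  247→266: 19 bp
  266→273: 7 bp
  273→6 (wrap): 277-273+6 = 10 bp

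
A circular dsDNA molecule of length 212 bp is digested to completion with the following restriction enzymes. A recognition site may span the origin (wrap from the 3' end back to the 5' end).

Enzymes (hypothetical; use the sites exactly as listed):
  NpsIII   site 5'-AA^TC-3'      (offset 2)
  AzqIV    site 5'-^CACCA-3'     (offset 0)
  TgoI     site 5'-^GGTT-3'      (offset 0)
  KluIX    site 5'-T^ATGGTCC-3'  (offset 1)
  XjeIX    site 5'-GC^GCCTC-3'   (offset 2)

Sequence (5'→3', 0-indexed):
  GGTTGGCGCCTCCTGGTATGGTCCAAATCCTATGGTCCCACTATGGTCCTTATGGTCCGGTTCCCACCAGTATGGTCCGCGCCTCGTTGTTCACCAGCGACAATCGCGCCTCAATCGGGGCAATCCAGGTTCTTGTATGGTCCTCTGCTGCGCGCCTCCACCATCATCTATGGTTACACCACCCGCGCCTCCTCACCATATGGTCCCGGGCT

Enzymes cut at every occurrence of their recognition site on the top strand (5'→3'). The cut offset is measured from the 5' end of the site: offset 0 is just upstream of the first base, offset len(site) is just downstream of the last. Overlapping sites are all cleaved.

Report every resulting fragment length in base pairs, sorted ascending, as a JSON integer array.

Scan for sites:
  NpsIII (AATC, off=2): starts [25, 101, 112, 121] → cuts [27, 103, 114, 123]
  AzqIV (CACCA, off=0): starts [64, 91, 158, 176, 193] → cuts [64, 91, 158, 176, 193]
  TgoI (GGTT, off=0): starts [0, 58, 127, 171] → cuts [0, 58, 127, 171]
  KluIX (TATGGTCC, off=1): starts [16, 30, 41, 50, 70, 135, 198] → cuts [17, 31, 42, 51, 71, 136, 199]
  XjeIX (GCGCCTC, off=2): starts [5, 78, 105, 151, 184] → cuts [7, 80, 107, 153, 186]

Pooled cuts: [0, 7, 17, 27, 31, 42, 51, 58, 64, 71, 80, 91, 103, 107, 114, 123, 127, 136, 153, 158, 171, 176, 186, 193, 199]

Fragment lengths:
  0→7: 7 bp
  7→17: 10 bp
  17→27: 10 bp
  27→31: 4 bp
  31→42: 11 bp
  42→51: 9 bp
  51→58: 7 bp
  58→64: 6 bp
  64→71: 7 bp
  71→80: 9 bp
  80→91: 11 bp
  91→103: 12 bp
  103→107: 4 bp
  107→114: 7 bp
  114→123: 9 bp
  123→127: 4 bp
  127→136: 9 bp
  136→153: 17 bp
  153→158: 5 bp
  158→171: 13 bp
  171→176: 5 bp
  176→186: 10 bp
  186→193: 7 bp
  193→199: 6 bp
  199→0 (wrap): 212-199+0 = 13 bp

[4,4,4,5,5,6,6,7,7,7,7,7,9,9,9,9,10,10,10,11,11,12,13,13,17]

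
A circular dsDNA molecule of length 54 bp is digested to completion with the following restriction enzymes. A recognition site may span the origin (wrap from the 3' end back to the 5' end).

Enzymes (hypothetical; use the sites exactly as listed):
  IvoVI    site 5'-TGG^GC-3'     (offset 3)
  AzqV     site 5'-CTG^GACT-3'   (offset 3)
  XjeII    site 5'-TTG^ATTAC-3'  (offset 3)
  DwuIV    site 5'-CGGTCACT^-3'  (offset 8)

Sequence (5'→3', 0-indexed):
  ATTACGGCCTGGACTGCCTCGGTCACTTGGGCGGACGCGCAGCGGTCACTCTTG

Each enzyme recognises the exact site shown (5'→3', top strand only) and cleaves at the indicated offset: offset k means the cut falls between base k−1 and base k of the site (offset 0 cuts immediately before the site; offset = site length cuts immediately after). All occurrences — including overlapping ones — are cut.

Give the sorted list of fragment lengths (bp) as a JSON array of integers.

[3,4,11,16,20]

Scan for sites:
  IvoVI (TGGGC, off=3): starts [27] → cuts [30]
  AzqV (CTGGACT, off=3): starts [8] → cuts [11]
  XjeII (TTGATTAC, off=3): starts [51] → cuts [0]
  DwuIV (CGGTCACT, off=8): starts [19, 42] → cuts [27, 50]

All cut coordinates (distinct, sorted): [0, 11, 27, 30, 50]

Fragment lengths:
  0→11: 11 bp
  11→27: 16 bp
  27→30: 3 bp
  30→50: 20 bp
  50→0 (wrap): 54-50+0 = 4 bp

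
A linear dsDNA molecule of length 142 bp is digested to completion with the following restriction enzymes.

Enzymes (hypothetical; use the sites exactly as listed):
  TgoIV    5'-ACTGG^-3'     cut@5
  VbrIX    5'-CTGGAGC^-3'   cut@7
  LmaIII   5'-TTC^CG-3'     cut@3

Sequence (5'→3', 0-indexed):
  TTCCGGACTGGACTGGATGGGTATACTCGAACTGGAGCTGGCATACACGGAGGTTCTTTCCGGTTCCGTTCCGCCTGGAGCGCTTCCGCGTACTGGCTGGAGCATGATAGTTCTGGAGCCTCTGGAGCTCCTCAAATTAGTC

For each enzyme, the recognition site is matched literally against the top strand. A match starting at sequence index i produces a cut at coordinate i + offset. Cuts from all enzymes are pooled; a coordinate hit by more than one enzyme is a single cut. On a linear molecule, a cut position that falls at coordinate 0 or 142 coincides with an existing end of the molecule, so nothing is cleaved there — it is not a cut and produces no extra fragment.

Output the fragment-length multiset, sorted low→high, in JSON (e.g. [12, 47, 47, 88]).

[3,3,5,5,5,6,7,8,9,10,10,14,16,19,22]

Site scan:
  TgoIV ACTGG/5: at [6, 11, 30, 91] ⇒ [11, 16, 35, 96]
  VbrIX CTGGAGC/7: at [31, 74, 96, 112, 121] ⇒ [38, 81, 103, 119, 128]
  LmaIII TTCCG/3: at [0, 57, 63, 68, 83] ⇒ [3, 60, 66, 71, 86]

All cut coordinates (distinct, sorted): [3, 11, 16, 35, 38, 60, 66, 71, 81, 86, 96, 103, 119, 128]

Fragments:
  [0,3): 3 bp
  [3,11): 8 bp
  [11,16): 5 bp
  [16,35): 19 bp
  [35,38): 3 bp
  [38,60): 22 bp
  [60,66): 6 bp
  [66,71): 5 bp
  [71,81): 10 bp
  [81,86): 5 bp
  [86,96): 10 bp
  [96,103): 7 bp
  [103,119): 16 bp
  [119,128): 9 bp
  [128,142): 14 bp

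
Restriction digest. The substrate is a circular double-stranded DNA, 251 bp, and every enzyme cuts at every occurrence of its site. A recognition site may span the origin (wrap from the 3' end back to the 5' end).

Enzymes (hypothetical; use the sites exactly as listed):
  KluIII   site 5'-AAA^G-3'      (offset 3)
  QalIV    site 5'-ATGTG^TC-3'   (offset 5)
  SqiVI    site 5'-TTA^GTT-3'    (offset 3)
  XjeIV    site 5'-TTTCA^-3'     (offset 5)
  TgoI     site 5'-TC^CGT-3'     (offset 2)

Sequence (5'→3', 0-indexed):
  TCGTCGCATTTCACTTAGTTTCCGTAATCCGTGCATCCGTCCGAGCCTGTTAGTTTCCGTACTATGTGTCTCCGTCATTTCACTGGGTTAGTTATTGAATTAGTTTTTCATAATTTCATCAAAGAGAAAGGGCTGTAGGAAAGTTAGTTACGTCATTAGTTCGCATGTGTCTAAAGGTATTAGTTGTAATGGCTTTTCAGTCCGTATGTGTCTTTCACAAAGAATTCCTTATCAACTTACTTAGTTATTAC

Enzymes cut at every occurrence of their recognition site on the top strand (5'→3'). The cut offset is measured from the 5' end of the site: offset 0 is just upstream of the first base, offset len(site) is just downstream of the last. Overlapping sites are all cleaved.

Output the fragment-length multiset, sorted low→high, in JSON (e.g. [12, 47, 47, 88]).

[3,4,4,4,4,5,5,5,6,6,7,7,7,8,8,8,8,8,10,11,11,12,12,13,15,17,21,22]

Scan for sites:
  KluIII AAAG/3: at [120, 126, 139, 172, 218] ⇒ [123, 129, 142, 175, 221]
  QalIV ATGTGTC/5: at [63, 164, 205] ⇒ [68, 169, 210]
  SqiVI TTAGTT/3: at [14, 49, 87, 99, 143, 155, 179, 240] ⇒ [17, 52, 90, 102, 146, 158, 182, 243]
  XjeIV TTTCA/5: at [8, 77, 105, 113, 194, 212] ⇒ [13, 82, 110, 118, 199, 217]
  TgoI TCCGT/2: at [20, 27, 35, 55, 70, 200] ⇒ [22, 29, 37, 57, 72, 202]

Pooled cuts: [13, 17, 22, 29, 37, 52, 57, 68, 72, 82, 90, 102, 110, 118, 123, 129, 142, 146, 158, 169, 175, 182, 199, 202, 210, 217, 221, 243]

Fragments:
  13→17: 4 bp
  17→22: 5 bp
  22→29: 7 bp
  29→37: 8 bp
  37→52: 15 bp
  52→57: 5 bp
  57→68: 11 bp
  68→72: 4 bp
  72→82: 10 bp
  82→90: 8 bp
  90→102: 12 bp
  102→110: 8 bp
  110→118: 8 bp
  118→123: 5 bp
  123→129: 6 bp
  129→142: 13 bp
  142→146: 4 bp
  146→158: 12 bp
  158→169: 11 bp
  169→175: 6 bp
  175→182: 7 bp
  182→199: 17 bp
  199→202: 3 bp
  202→210: 8 bp
  210→217: 7 bp
  217→221: 4 bp
  221→243: 22 bp
  243→13 (wrap): 251-243+13 = 21 bp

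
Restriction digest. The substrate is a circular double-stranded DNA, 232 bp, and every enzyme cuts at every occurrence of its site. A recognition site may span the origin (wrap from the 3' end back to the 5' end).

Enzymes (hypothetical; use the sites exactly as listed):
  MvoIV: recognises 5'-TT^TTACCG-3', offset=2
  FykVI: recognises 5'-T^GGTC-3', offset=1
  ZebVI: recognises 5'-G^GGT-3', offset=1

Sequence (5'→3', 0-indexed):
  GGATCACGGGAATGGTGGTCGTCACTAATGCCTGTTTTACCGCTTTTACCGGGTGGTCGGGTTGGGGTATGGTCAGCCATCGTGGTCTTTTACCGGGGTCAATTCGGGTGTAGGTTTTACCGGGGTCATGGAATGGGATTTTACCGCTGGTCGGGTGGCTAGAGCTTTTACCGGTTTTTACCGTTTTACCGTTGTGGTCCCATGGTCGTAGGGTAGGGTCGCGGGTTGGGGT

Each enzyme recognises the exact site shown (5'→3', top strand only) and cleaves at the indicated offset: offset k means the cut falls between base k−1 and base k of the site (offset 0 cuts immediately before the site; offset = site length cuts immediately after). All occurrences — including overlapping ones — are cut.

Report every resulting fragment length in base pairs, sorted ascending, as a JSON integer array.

Per-enzyme occurrences:
  MvoIV TTTTACCG/2: at [34, 43, 87, 114, 138, 165, 175, 183] ⇒ [36, 45, 89, 116, 140, 167, 177, 185]
  FykVI TGGTC/1: at [15, 53, 69, 82, 147, 194, 202] ⇒ [16, 54, 70, 83, 148, 195, 203]
  ZebVI GGGT/1: at [50, 58, 64, 95, 105, 122, 152, 210, 215, 222, 228] ⇒ [51, 59, 65, 96, 106, 123, 153, 211, 216, 223, 229]

All cut coordinates (distinct, sorted): [16, 36, 45, 51, 54, 59, 65, 70, 83, 89, 96, 106, 116, 123, 140, 148, 153, 167, 177, 185, 195, 203, 211, 216, 223, 229]

Fragments:
  16→36: 20 bp
  36→45: 9 bp
  45→51: 6 bp
  51→54: 3 bp
  54→59: 5 bp
  59→65: 6 bp
  65→70: 5 bp
  70→83: 13 bp
  83→89: 6 bp
  89→96: 7 bp
  96→106: 10 bp
  106→116: 10 bp
  116→123: 7 bp
  123→140: 17 bp
  140→148: 8 bp
  148→153: 5 bp
  153→167: 14 bp
  167→177: 10 bp
  177→185: 8 bp
  185→195: 10 bp
  195→203: 8 bp
  203→211: 8 bp
  211→216: 5 bp
  216→223: 7 bp
  223→229: 6 bp
  229→16 (wrap): 232-229+16 = 19 bp

[3,5,5,5,5,6,6,6,6,7,7,7,8,8,8,8,9,10,10,10,10,13,14,17,19,20]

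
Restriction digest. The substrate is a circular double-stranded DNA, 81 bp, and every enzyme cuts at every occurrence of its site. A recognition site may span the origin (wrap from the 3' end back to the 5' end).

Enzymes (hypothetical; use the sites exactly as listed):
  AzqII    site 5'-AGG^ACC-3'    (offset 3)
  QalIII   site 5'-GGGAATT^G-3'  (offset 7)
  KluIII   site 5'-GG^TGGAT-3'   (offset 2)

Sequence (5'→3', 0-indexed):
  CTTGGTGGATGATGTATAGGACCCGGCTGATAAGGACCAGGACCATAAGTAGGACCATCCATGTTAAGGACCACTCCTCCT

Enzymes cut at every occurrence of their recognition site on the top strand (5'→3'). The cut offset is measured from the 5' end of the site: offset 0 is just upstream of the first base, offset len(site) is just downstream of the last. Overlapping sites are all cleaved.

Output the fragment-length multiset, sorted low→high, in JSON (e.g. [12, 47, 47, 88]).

Per-enzyme occurrences:
  AzqII (AGGACC, off=3): starts [17, 32, 38, 50, 66] → cuts [20, 35, 41, 53, 69]
  QalIII (GGGAATTG, off=7): no sites
  KluIII (GGTGGAT, off=2): starts [3] → cuts [5]

Pooled cuts: [5, 20, 35, 41, 53, 69]

Fragment lengths:
  5→20: 15 bp
  20→35: 15 bp
  35→41: 6 bp
  41→53: 12 bp
  53→69: 16 bp
  69→5 (wrap): 81-69+5 = 17 bp

[6,12,15,15,16,17]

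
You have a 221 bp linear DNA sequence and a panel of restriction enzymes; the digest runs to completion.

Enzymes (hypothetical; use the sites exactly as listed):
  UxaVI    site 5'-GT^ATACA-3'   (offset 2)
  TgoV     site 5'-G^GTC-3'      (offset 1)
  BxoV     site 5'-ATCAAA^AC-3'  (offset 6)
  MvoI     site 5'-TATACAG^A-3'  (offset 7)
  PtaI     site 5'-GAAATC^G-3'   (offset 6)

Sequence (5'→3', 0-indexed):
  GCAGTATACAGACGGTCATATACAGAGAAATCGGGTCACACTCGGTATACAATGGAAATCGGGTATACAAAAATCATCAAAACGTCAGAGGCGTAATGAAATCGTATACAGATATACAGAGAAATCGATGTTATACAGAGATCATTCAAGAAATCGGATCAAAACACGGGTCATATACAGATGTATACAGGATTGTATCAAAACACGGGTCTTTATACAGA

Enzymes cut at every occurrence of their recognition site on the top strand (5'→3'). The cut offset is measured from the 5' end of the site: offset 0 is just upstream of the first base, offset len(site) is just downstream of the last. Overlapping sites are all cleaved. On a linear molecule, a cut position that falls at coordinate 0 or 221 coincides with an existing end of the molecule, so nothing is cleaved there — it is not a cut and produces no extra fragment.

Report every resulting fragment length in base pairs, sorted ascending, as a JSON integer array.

Per-enzyme occurrences:
  UxaVI (GTATACA, off=2): starts [3, 44, 62, 103, 182] → cuts [5, 46, 64, 105, 184]
  TgoV (GGTC, off=1): starts [13, 33, 168, 207] → cuts [14, 34, 169, 208]
  BxoV (ATCAAAAC, off=6): starts [75, 157, 196] → cuts [81, 163, 202]
  MvoI (TATACAGA, off=7): starts [4, 18, 104, 112, 131, 173, 213] → cuts [11, 25, 111, 119, 138, 180, 220]
  PtaI (GAAATCG, off=6): starts [26, 54, 97, 120, 149] → cuts [32, 60, 103, 126, 155]

Pooled cuts: [5, 11, 14, 25, 32, 34, 46, 60, 64, 81, 103, 105, 111, 119, 126, 138, 155, 163, 169, 180, 184, 202, 208, 220]

Fragments:
  [0,5): 5 bp
  [5,11): 6 bp
  [11,14): 3 bp
  [14,25): 11 bp
  [25,32): 7 bp
  [32,34): 2 bp
  [34,46): 12 bp
  [46,60): 14 bp
  [60,64): 4 bp
  [64,81): 17 bp
  [81,103): 22 bp
  [103,105): 2 bp
  [105,111): 6 bp
  [111,119): 8 bp
  [119,126): 7 bp
  [126,138): 12 bp
  [138,155): 17 bp
  [155,163): 8 bp
  [163,169): 6 bp
  [169,180): 11 bp
  [180,184): 4 bp
  [184,202): 18 bp
  [202,208): 6 bp
  [208,220): 12 bp
  [220,221): 1 bp

[1,2,2,3,4,4,5,6,6,6,6,7,7,8,8,11,11,12,12,12,14,17,17,18,22]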